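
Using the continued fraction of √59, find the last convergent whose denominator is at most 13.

23/3

√59 = [7; 1, 2, 7, 2, 1, 14, …] (period length 6).
Convergents:
  p_0/q_0 = 7/1
  p_1/q_1 = 8/1
  p_2/q_2 = 23/3
  p_3/q_3 = 169/22
q_2 = 3 ≤ 13 < 22 = q_3, so the answer is 23/3.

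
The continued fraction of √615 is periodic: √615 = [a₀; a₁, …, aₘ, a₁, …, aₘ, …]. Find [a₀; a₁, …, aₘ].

a₀ = ⌊√615⌋ = 24.
With m₀=0, d₀=1 and mₖ₊₁ = dₖaₖ − mₖ, dₖ₊₁ = (n − mₖ₊₁²)/dₖ, aₖ₊₁ = ⌊(a₀+mₖ₊₁)/dₖ₊₁⌋:
  k=1: m=24, d=39, a=1
  k=2: m=15, d=10, a=3
  k=3: m=15, d=39, a=1
  k=4: m=24, d=1, a=48
d=1 and a=2a₀=48 at k=4, so the next step gives (m, d) = (24, 39) again — its k=1 value — and the period has length 4.

[24; 1, 3, 1, 48]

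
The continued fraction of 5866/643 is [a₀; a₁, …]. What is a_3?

5866 = 9·643 + 79   →  a_0 = 9
643 = 8·79 + 11   →  a_1 = 8
79 = 7·11 + 2   →  a_2 = 7
11 = 5·2 + 1   →  a_3 = 5

5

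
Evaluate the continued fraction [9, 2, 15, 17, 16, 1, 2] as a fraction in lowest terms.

Using pₖ = aₖpₖ₋₁ + pₖ₋₂ and qₖ = aₖqₖ₋₁ + qₖ₋₂:
  k=0: a=9, p=9, q=1
  k=1: a=2, p=19, q=2
  k=2: a=15, p=294, q=31
  k=3: a=17, p=5017, q=529
  k=4: a=16, p=80566, q=8495
  k=5: a=1, p=85583, q=9024
  k=6: a=2, p=251732, q=26543

251732/26543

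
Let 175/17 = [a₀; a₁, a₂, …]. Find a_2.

2

175 = 10·17 + 5   →  a_0 = 10
17 = 3·5 + 2   →  a_1 = 3
5 = 2·2 + 1   →  a_2 = 2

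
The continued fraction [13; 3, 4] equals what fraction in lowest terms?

173/13

Using pₖ = aₖpₖ₋₁ + pₖ₋₂ and qₖ = aₖqₖ₋₁ + qₖ₋₂:
  k=0: a=13, p=13, q=1
  k=1: a=3, p=40, q=3
  k=2: a=4, p=173, q=13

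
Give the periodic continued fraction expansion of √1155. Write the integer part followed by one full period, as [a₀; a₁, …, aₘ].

[33; 1, 66]

a₀ = ⌊√1155⌋ = 33.
With m₀=0, d₀=1 and mₖ₊₁ = dₖaₖ − mₖ, dₖ₊₁ = (n − mₖ₊₁²)/dₖ, aₖ₊₁ = ⌊(a₀+mₖ₊₁)/dₖ₊₁⌋:
  k=1: m=33, d=66, a=1
  k=2: m=33, d=1, a=66
d=1 and a=2a₀=66 at k=2, so the next step gives (m, d) = (33, 66) again — its k=1 value — and the period has length 2.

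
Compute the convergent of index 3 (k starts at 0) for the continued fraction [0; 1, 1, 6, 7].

Using pₖ = aₖpₖ₋₁ + pₖ₋₂, qₖ = aₖqₖ₋₁ + qₖ₋₂ (with p₋₁=1, p₋₂=0, q₋₁=0, q₋₂=1):
  k=0: a=0, p=0, q=1
  k=1: a=1, p=1, q=1
  k=2: a=1, p=1, q=2
  k=3: a=6, p=7, q=13

7/13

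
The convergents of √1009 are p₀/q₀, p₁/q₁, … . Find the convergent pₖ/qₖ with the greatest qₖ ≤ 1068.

33893/1067

√1009 = [31; 1, 3, 3, 1, 62, …] (period length 5).
Convergents:
  p_0/q_0 = 31/1
  p_1/q_1 = 32/1
  p_2/q_2 = 127/4
  p_3/q_3 = 413/13
  p_4/q_4 = 540/17
  p_5/q_5 = 33893/1067
  p_6/q_6 = 34433/1084
q_5 = 1067 ≤ 1068 < 1084 = q_6, so the answer is 33893/1067.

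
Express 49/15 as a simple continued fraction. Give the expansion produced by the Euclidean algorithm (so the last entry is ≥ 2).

[3; 3, 1, 3]

49 = 3×15 + 4
15 = 3×4 + 3
4 = 1×3 + 1
3 = 3×1 + 0  (stop)
So 49/15 = [3; 3, 1, 3].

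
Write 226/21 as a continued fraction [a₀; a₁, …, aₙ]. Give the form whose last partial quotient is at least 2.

[10; 1, 3, 5]

226 = 10*21 + 16
21 = 1*16 + 5
16 = 3*5 + 1
5 = 5*1 + 0  (stop)
So 226/21 = [10; 1, 3, 5].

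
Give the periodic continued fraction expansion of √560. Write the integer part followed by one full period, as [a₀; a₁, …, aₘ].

[23; 1, 1, 1, 46]

a₀ = ⌊√560⌋ = 23.
With m₀=0, d₀=1 and mₖ₊₁ = dₖaₖ − mₖ, dₖ₊₁ = (n − mₖ₊₁²)/dₖ, aₖ₊₁ = ⌊(a₀+mₖ₊₁)/dₖ₊₁⌋:
  k=1: m=23, d=31, a=1
  k=2: m=8, d=16, a=1
  k=3: m=8, d=31, a=1
  k=4: m=23, d=1, a=46
d=1 and a=2a₀=46 at k=4, so the next step gives (m, d) = (23, 31) again — its k=1 value — and the period has length 4.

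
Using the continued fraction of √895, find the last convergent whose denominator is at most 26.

√895 = [29; 1, 10, 1, 58, …] (period length 4).
Convergents:
  p_0/q_0 = 29/1
  p_1/q_1 = 30/1
  p_2/q_2 = 329/11
  p_3/q_3 = 359/12
  p_4/q_4 = 21151/707
q_3 = 12 ≤ 26 < 707 = q_4, so the answer is 359/12.

359/12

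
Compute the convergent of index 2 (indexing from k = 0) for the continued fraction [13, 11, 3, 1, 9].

445/34

Using pₖ = aₖpₖ₋₁ + pₖ₋₂, qₖ = aₖqₖ₋₁ + qₖ₋₂ (with p₋₁=1, p₋₂=0, q₋₁=0, q₋₂=1):
  k=0: a=13, p=13, q=1
  k=1: a=11, p=144, q=11
  k=2: a=3, p=445, q=34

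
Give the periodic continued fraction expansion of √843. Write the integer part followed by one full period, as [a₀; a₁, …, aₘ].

a₀ = ⌊√843⌋ = 29.
With m₀=0, d₀=1 and mₖ₊₁ = dₖaₖ − mₖ, dₖ₊₁ = (n − mₖ₊₁²)/dₖ, aₖ₊₁ = ⌊(a₀+mₖ₊₁)/dₖ₊₁⌋:
  k=1: m=29, d=2, a=29
  k=2: m=29, d=1, a=58
d=1 and a=2a₀=58 at k=2, so the next step gives (m, d) = (29, 2) again — its k=1 value — and the period has length 2.

[29; 29, 58]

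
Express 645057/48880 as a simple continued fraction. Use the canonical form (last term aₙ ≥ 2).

[13; 5, 12, 10, 3, 12, 2]

645057 = 13·48880 + 9617
48880 = 5·9617 + 795
9617 = 12·795 + 77
795 = 10·77 + 25
77 = 3·25 + 2
25 = 12·2 + 1
2 = 2·1 + 0  (stop)
So 645057/48880 = [13; 5, 12, 10, 3, 12, 2].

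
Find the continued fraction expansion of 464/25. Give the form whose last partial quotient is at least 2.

464 = 18×25 + 14
25 = 1×14 + 11
14 = 1×11 + 3
11 = 3×3 + 2
3 = 1×2 + 1
2 = 2×1 + 0  (stop)
So 464/25 = [18; 1, 1, 3, 1, 2].

[18; 1, 1, 3, 1, 2]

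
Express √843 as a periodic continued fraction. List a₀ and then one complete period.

a₀ = ⌊√843⌋ = 29.
With m₀=0, d₀=1 and mₖ₊₁ = dₖaₖ − mₖ, dₖ₊₁ = (n − mₖ₊₁²)/dₖ, aₖ₊₁ = ⌊(a₀+mₖ₊₁)/dₖ₊₁⌋:
  k=1: m=29, d=2, a=29
  k=2: m=29, d=1, a=58
d=1 and a=2a₀=58 at k=2, so the next step gives (m, d) = (29, 2) again — its k=1 value — and the period has length 2.

[29; 29, 58]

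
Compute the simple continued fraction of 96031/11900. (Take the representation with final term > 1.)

[8; 14, 3, 8, 16, 2]

96031 = 8*11900 + 831
11900 = 14*831 + 266
831 = 3*266 + 33
266 = 8*33 + 2
33 = 16*2 + 1
2 = 2*1 + 0  (stop)
So 96031/11900 = [8; 14, 3, 8, 16, 2].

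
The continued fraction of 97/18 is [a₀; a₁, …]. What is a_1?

97 = 5·18 + 7   →  a_0 = 5
18 = 2·7 + 4   →  a_1 = 2

2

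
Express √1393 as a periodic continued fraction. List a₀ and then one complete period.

[37; 3, 10, 3, 74]

a₀ = ⌊√1393⌋ = 37.
With m₀=0, d₀=1 and mₖ₊₁ = dₖaₖ − mₖ, dₖ₊₁ = (n − mₖ₊₁²)/dₖ, aₖ₊₁ = ⌊(a₀+mₖ₊₁)/dₖ₊₁⌋:
  k=1: m=37, d=24, a=3
  k=2: m=35, d=7, a=10
  k=3: m=35, d=24, a=3
  k=4: m=37, d=1, a=74
d=1 and a=2a₀=74 at k=4, so the next step gives (m, d) = (37, 24) again — its k=1 value — and the period has length 4.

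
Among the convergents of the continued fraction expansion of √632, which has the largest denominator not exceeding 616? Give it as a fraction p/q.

√632 = [25; 7, 6, 7, 50, …] (period length 4).
Convergents:
  p_0/q_0 = 25/1
  p_1/q_1 = 176/7
  p_2/q_2 = 1081/43
  p_3/q_3 = 7743/308
  p_4/q_4 = 388231/15443
q_3 = 308 ≤ 616 < 15443 = q_4, so the answer is 7743/308.

7743/308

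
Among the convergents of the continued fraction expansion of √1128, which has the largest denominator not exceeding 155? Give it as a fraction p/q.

2351/70

√1128 = [33; 1, 1, 2, 2, 2, 1, 1, 66, …] (period length 8).
Convergents:
  p_0/q_0 = 33/1
  p_1/q_1 = 34/1
  p_2/q_2 = 67/2
  p_3/q_3 = 168/5
  p_4/q_4 = 403/12
  p_5/q_5 = 974/29
  p_6/q_6 = 1377/41
  p_7/q_7 = 2351/70
  p_8/q_8 = 156543/4661
q_7 = 70 ≤ 155 < 4661 = q_8, so the answer is 2351/70.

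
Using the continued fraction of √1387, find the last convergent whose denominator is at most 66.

√1387 = [37; 4, 8, 37, 8, 4, 74, …] (period length 6).
Convergents:
  p_0/q_0 = 37/1
  p_1/q_1 = 149/4
  p_2/q_2 = 1229/33
  p_3/q_3 = 45622/1225
q_2 = 33 ≤ 66 < 1225 = q_3, so the answer is 1229/33.

1229/33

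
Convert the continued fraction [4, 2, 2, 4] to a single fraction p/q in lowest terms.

Using pₖ = aₖpₖ₋₁ + pₖ₋₂ and qₖ = aₖqₖ₋₁ + qₖ₋₂:
  k=0: a=4, p=4, q=1
  k=1: a=2, p=9, q=2
  k=2: a=2, p=22, q=5
  k=3: a=4, p=97, q=22

97/22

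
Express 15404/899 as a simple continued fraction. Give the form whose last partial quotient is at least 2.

[17; 7, 2, 3, 17]

15404 = 17×899 + 121
899 = 7×121 + 52
121 = 2×52 + 17
52 = 3×17 + 1
17 = 17×1 + 0  (stop)
So 15404/899 = [17; 7, 2, 3, 17].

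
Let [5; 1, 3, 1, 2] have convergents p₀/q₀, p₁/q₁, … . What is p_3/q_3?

Using pₖ = aₖpₖ₋₁ + pₖ₋₂, qₖ = aₖqₖ₋₁ + qₖ₋₂ (with p₋₁=1, p₋₂=0, q₋₁=0, q₋₂=1):
  k=0: a=5, p=5, q=1
  k=1: a=1, p=6, q=1
  k=2: a=3, p=23, q=4
  k=3: a=1, p=29, q=5

29/5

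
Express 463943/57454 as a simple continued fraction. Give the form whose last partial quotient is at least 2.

463943 = 8*57454 + 4311
57454 = 13*4311 + 1411
4311 = 3*1411 + 78
1411 = 18*78 + 7
78 = 11*7 + 1
7 = 7*1 + 0  (stop)
So 463943/57454 = [8; 13, 3, 18, 11, 7].

[8; 13, 3, 18, 11, 7]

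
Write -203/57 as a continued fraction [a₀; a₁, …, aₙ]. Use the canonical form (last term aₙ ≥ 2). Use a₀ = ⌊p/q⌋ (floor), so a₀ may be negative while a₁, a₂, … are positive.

[-4; 2, 3, 1, 1, 3]

-203 = -4*57 + 25
57 = 2*25 + 7
25 = 3*7 + 4
7 = 1*4 + 3
4 = 1*3 + 1
3 = 3*1 + 0  (stop)
So -203/57 = [-4; 2, 3, 1, 1, 3].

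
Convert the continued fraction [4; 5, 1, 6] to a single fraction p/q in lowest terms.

Fold from the inside: start with 6/1.
  1 + 1/6 = 7/6
  5 + 6/7 = 41/7
  4 + 7/41 = 171/41

171/41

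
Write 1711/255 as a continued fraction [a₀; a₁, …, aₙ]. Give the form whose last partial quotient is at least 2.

1711 = 6·255 + 181
255 = 1·181 + 74
181 = 2·74 + 33
74 = 2·33 + 8
33 = 4·8 + 1
8 = 8·1 + 0  (stop)
So 1711/255 = [6; 1, 2, 2, 4, 8].

[6; 1, 2, 2, 4, 8]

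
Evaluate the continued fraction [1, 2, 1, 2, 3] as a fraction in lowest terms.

37/27

Using pₖ = aₖpₖ₋₁ + pₖ₋₂ and qₖ = aₖqₖ₋₁ + qₖ₋₂:
  k=0: a=1, p=1, q=1
  k=1: a=2, p=3, q=2
  k=2: a=1, p=4, q=3
  k=3: a=2, p=11, q=8
  k=4: a=3, p=37, q=27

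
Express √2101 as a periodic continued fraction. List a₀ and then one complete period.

[45; 1, 5, 8, 5, 1, 90]

a₀ = ⌊√2101⌋ = 45.
With m₀=0, d₀=1 and mₖ₊₁ = dₖaₖ − mₖ, dₖ₊₁ = (n − mₖ₊₁²)/dₖ, aₖ₊₁ = ⌊(a₀+mₖ₊₁)/dₖ₊₁⌋:
  k=1: m=45, d=76, a=1
  k=2: m=31, d=15, a=5
  k=3: m=44, d=11, a=8
  k=4: m=44, d=15, a=5
  k=5: m=31, d=76, a=1
  k=6: m=45, d=1, a=90
d=1 and a=2a₀=90 at k=6, so the next step gives (m, d) = (45, 76) again — its k=1 value — and the period has length 6.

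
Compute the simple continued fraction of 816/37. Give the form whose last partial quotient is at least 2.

816 = 22·37 + 2
37 = 18·2 + 1
2 = 2·1 + 0  (stop)
So 816/37 = [22; 18, 2].

[22; 18, 2]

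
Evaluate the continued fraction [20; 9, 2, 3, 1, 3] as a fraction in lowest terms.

6454/321

Using pₖ = aₖpₖ₋₁ + pₖ₋₂ and qₖ = aₖqₖ₋₁ + qₖ₋₂:
  k=0: a=20, p=20, q=1
  k=1: a=9, p=181, q=9
  k=2: a=2, p=382, q=19
  k=3: a=3, p=1327, q=66
  k=4: a=1, p=1709, q=85
  k=5: a=3, p=6454, q=321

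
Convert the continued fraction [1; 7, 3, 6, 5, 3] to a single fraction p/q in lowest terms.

Fold from the inside: start with 3/1.
  5 + 1/3 = 16/3
  6 + 3/16 = 99/16
  3 + 16/99 = 313/99
  7 + 99/313 = 2290/313
  1 + 313/2290 = 2603/2290

2603/2290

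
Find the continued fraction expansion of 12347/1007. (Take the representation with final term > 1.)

12347 = 12·1007 + 263
1007 = 3·263 + 218
263 = 1·218 + 45
218 = 4·45 + 38
45 = 1·38 + 7
38 = 5·7 + 3
7 = 2·3 + 1
3 = 3·1 + 0  (stop)
So 12347/1007 = [12; 3, 1, 4, 1, 5, 2, 3].

[12; 3, 1, 4, 1, 5, 2, 3]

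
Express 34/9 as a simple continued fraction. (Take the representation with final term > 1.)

[3; 1, 3, 2]

34 = 3*9 + 7
9 = 1*7 + 2
7 = 3*2 + 1
2 = 2*1 + 0  (stop)
So 34/9 = [3; 1, 3, 2].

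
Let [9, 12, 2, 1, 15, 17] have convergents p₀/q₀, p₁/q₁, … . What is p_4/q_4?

Using pₖ = aₖpₖ₋₁ + pₖ₋₂, qₖ = aₖqₖ₋₁ + qₖ₋₂ (with p₋₁=1, p₋₂=0, q₋₁=0, q₋₂=1):
  k=0: a=9, p=9, q=1
  k=1: a=12, p=109, q=12
  k=2: a=2, p=227, q=25
  k=3: a=1, p=336, q=37
  k=4: a=15, p=5267, q=580

5267/580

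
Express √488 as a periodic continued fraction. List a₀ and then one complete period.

[22; 11, 44]

a₀ = ⌊√488⌋ = 22.
With m₀=0, d₀=1 and mₖ₊₁ = dₖaₖ − mₖ, dₖ₊₁ = (n − mₖ₊₁²)/dₖ, aₖ₊₁ = ⌊(a₀+mₖ₊₁)/dₖ₊₁⌋:
  k=1: m=22, d=4, a=11
  k=2: m=22, d=1, a=44
d=1 and a=2a₀=44 at k=2, so the next step gives (m, d) = (22, 4) again — its k=1 value — and the period has length 2.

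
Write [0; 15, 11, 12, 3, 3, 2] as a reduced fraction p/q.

3136/47323

Using pₖ = aₖpₖ₋₁ + pₖ₋₂ and qₖ = aₖqₖ₋₁ + qₖ₋₂:
  k=0: a=0, p=0, q=1
  k=1: a=15, p=1, q=15
  k=2: a=11, p=11, q=166
  k=3: a=12, p=133, q=2007
  k=4: a=3, p=410, q=6187
  k=5: a=3, p=1363, q=20568
  k=6: a=2, p=3136, q=47323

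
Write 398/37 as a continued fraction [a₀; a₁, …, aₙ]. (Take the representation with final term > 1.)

[10; 1, 3, 9]

398 = 10*37 + 28
37 = 1*28 + 9
28 = 3*9 + 1
9 = 9*1 + 0  (stop)
So 398/37 = [10; 1, 3, 9].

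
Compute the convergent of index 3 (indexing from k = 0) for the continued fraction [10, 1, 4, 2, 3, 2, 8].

Using pₖ = aₖpₖ₋₁ + pₖ₋₂, qₖ = aₖqₖ₋₁ + qₖ₋₂ (with p₋₁=1, p₋₂=0, q₋₁=0, q₋₂=1):
  k=0: a=10, p=10, q=1
  k=1: a=1, p=11, q=1
  k=2: a=4, p=54, q=5
  k=3: a=2, p=119, q=11

119/11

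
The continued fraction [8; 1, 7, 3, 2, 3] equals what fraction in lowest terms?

Fold from the inside: start with 3/1.
  2 + 1/3 = 7/3
  3 + 3/7 = 24/7
  7 + 7/24 = 175/24
  1 + 24/175 = 199/175
  8 + 175/199 = 1767/199

1767/199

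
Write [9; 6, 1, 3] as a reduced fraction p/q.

247/27

Fold from the inside: start with 3/1.
  1 + 1/3 = 4/3
  6 + 3/4 = 27/4
  9 + 4/27 = 247/27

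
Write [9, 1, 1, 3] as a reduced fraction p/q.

Fold from the inside: start with 3/1.
  1 + 1/3 = 4/3
  1 + 3/4 = 7/4
  9 + 4/7 = 67/7

67/7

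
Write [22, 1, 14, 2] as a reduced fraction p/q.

711/31

Using pₖ = aₖpₖ₋₁ + pₖ₋₂ and qₖ = aₖqₖ₋₁ + qₖ₋₂:
  k=0: a=22, p=22, q=1
  k=1: a=1, p=23, q=1
  k=2: a=14, p=344, q=15
  k=3: a=2, p=711, q=31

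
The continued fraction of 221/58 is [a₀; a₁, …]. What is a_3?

3

221 = 3·58 + 47   →  a_0 = 3
58 = 1·47 + 11   →  a_1 = 1
47 = 4·11 + 3   →  a_2 = 4
11 = 3·3 + 2   →  a_3 = 3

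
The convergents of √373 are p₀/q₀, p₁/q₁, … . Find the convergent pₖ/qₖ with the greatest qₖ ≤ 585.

√373 = [19; 3, 5, 5, 3, 38, …] (period length 5).
Convergents:
  p_0/q_0 = 19/1
  p_1/q_1 = 58/3
  p_2/q_2 = 309/16
  p_3/q_3 = 1603/83
  p_4/q_4 = 5118/265
  p_5/q_5 = 196087/10153
q_4 = 265 ≤ 585 < 10153 = q_5, so the answer is 5118/265.

5118/265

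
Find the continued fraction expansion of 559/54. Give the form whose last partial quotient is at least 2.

559 = 10·54 + 19
54 = 2·19 + 16
19 = 1·16 + 3
16 = 5·3 + 1
3 = 3·1 + 0  (stop)
So 559/54 = [10; 2, 1, 5, 3].

[10; 2, 1, 5, 3]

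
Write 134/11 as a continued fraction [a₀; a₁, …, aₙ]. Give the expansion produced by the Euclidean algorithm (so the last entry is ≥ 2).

[12; 5, 2]

134 = 12·11 + 2
11 = 5·2 + 1
2 = 2·1 + 0  (stop)
So 134/11 = [12; 5, 2].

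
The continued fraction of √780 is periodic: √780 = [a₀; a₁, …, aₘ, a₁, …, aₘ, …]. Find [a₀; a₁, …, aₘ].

[27; 1, 12, 1, 54]

a₀ = ⌊√780⌋ = 27.
With m₀=0, d₀=1 and mₖ₊₁ = dₖaₖ − mₖ, dₖ₊₁ = (n − mₖ₊₁²)/dₖ, aₖ₊₁ = ⌊(a₀+mₖ₊₁)/dₖ₊₁⌋:
  k=1: m=27, d=51, a=1
  k=2: m=24, d=4, a=12
  k=3: m=24, d=51, a=1
  k=4: m=27, d=1, a=54
d=1 and a=2a₀=54 at k=4, so the next step gives (m, d) = (27, 51) again — its k=1 value — and the period has length 4.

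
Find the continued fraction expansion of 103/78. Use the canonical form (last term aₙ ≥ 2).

103 = 1×78 + 25
78 = 3×25 + 3
25 = 8×3 + 1
3 = 3×1 + 0  (stop)
So 103/78 = [1; 3, 8, 3].

[1; 3, 8, 3]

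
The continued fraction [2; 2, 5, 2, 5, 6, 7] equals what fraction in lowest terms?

Using pₖ = aₖpₖ₋₁ + pₖ₋₂ and qₖ = aₖqₖ₋₁ + qₖ₋₂:
  k=0: a=2, p=2, q=1
  k=1: a=2, p=5, q=2
  k=2: a=5, p=27, q=11
  k=3: a=2, p=59, q=24
  k=4: a=5, p=322, q=131
  k=5: a=6, p=1991, q=810
  k=6: a=7, p=14259, q=5801

14259/5801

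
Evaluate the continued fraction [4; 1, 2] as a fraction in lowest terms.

14/3

Using pₖ = aₖpₖ₋₁ + pₖ₋₂ and qₖ = aₖqₖ₋₁ + qₖ₋₂:
  k=0: a=4, p=4, q=1
  k=1: a=1, p=5, q=1
  k=2: a=2, p=14, q=3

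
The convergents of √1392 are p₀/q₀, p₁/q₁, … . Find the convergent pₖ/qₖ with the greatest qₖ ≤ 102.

1567/42

√1392 = [37; 3, 4, 3, 74, …] (period length 4).
Convergents:
  p_0/q_0 = 37/1
  p_1/q_1 = 112/3
  p_2/q_2 = 485/13
  p_3/q_3 = 1567/42
  p_4/q_4 = 116443/3121
q_3 = 42 ≤ 102 < 3121 = q_4, so the answer is 1567/42.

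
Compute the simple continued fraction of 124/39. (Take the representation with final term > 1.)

[3; 5, 1, 1, 3]

124 = 3·39 + 7
39 = 5·7 + 4
7 = 1·4 + 3
4 = 1·3 + 1
3 = 3·1 + 0  (stop)
So 124/39 = [3; 5, 1, 1, 3].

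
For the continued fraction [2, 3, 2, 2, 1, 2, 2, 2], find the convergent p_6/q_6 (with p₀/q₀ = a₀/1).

353/154

Using pₖ = aₖpₖ₋₁ + pₖ₋₂, qₖ = aₖqₖ₋₁ + qₖ₋₂ (with p₋₁=1, p₋₂=0, q₋₁=0, q₋₂=1):
  k=0: a=2, p=2, q=1
  k=1: a=3, p=7, q=3
  k=2: a=2, p=16, q=7
  k=3: a=2, p=39, q=17
  k=4: a=1, p=55, q=24
  k=5: a=2, p=149, q=65
  k=6: a=2, p=353, q=154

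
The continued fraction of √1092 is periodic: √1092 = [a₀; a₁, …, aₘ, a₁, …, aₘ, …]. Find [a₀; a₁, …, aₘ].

[33; 22, 66]

a₀ = ⌊√1092⌋ = 33.
With m₀=0, d₀=1 and mₖ₊₁ = dₖaₖ − mₖ, dₖ₊₁ = (n − mₖ₊₁²)/dₖ, aₖ₊₁ = ⌊(a₀+mₖ₊₁)/dₖ₊₁⌋:
  k=1: m=33, d=3, a=22
  k=2: m=33, d=1, a=66
d=1 and a=2a₀=66 at k=2, so the next step gives (m, d) = (33, 3) again — its k=1 value — and the period has length 2.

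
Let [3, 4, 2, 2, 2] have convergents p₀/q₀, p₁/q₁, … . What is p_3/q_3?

Using pₖ = aₖpₖ₋₁ + pₖ₋₂, qₖ = aₖqₖ₋₁ + qₖ₋₂ (with p₋₁=1, p₋₂=0, q₋₁=0, q₋₂=1):
  k=0: a=3, p=3, q=1
  k=1: a=4, p=13, q=4
  k=2: a=2, p=29, q=9
  k=3: a=2, p=71, q=22

71/22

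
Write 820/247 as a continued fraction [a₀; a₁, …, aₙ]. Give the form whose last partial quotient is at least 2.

[3; 3, 7, 1, 9]

820 = 3·247 + 79
247 = 3·79 + 10
79 = 7·10 + 9
10 = 1·9 + 1
9 = 9·1 + 0  (stop)
So 820/247 = [3; 3, 7, 1, 9].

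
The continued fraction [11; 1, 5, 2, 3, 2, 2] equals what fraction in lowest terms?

Fold from the inside: start with 2/1.
  2 + 1/2 = 5/2
  3 + 2/5 = 17/5
  2 + 5/17 = 39/17
  5 + 17/39 = 212/39
  1 + 39/212 = 251/212
  11 + 212/251 = 2973/251

2973/251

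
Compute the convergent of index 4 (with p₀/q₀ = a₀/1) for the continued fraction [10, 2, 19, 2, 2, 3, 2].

Using pₖ = aₖpₖ₋₁ + pₖ₋₂, qₖ = aₖqₖ₋₁ + qₖ₋₂ (with p₋₁=1, p₋₂=0, q₋₁=0, q₋₂=1):
  k=0: a=10, p=10, q=1
  k=1: a=2, p=21, q=2
  k=2: a=19, p=409, q=39
  k=3: a=2, p=839, q=80
  k=4: a=2, p=2087, q=199

2087/199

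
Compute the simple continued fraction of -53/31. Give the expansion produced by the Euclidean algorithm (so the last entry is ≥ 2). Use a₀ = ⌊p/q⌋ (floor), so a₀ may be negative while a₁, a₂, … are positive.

-53 = -2·31 + 9
31 = 3·9 + 4
9 = 2·4 + 1
4 = 4·1 + 0  (stop)
So -53/31 = [-2; 3, 2, 4].

[-2; 3, 2, 4]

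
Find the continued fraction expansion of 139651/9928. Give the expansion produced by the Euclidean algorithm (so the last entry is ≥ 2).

139651 = 14*9928 + 659
9928 = 15*659 + 43
659 = 15*43 + 14
43 = 3*14 + 1
14 = 14*1 + 0  (stop)
So 139651/9928 = [14; 15, 15, 3, 14].

[14; 15, 15, 3, 14]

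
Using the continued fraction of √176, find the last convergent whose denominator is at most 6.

√176 = [13; 3, 1, 3, 26, …] (period length 4).
Convergents:
  p_0/q_0 = 13/1
  p_1/q_1 = 40/3
  p_2/q_2 = 53/4
  p_3/q_3 = 199/15
q_2 = 4 ≤ 6 < 15 = q_3, so the answer is 53/4.

53/4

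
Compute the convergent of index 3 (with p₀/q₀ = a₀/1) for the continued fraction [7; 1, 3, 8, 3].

Using pₖ = aₖpₖ₋₁ + pₖ₋₂, qₖ = aₖqₖ₋₁ + qₖ₋₂ (with p₋₁=1, p₋₂=0, q₋₁=0, q₋₂=1):
  k=0: a=7, p=7, q=1
  k=1: a=1, p=8, q=1
  k=2: a=3, p=31, q=4
  k=3: a=8, p=256, q=33

256/33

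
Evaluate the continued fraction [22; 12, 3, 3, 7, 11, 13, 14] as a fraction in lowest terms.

40690411/1842755

Fold from the inside: start with 14/1.
  13 + 1/14 = 183/14
  11 + 14/183 = 2027/183
  7 + 183/2027 = 14372/2027
  3 + 2027/14372 = 45143/14372
  3 + 14372/45143 = 149801/45143
  12 + 45143/149801 = 1842755/149801
  22 + 149801/1842755 = 40690411/1842755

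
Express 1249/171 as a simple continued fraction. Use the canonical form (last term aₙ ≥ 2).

1249 = 7×171 + 52
171 = 3×52 + 15
52 = 3×15 + 7
15 = 2×7 + 1
7 = 7×1 + 0  (stop)
So 1249/171 = [7; 3, 3, 2, 7].

[7; 3, 3, 2, 7]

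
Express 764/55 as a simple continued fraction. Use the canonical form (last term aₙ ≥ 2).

764 = 13×55 + 49
55 = 1×49 + 6
49 = 8×6 + 1
6 = 6×1 + 0  (stop)
So 764/55 = [13; 1, 8, 6].

[13; 1, 8, 6]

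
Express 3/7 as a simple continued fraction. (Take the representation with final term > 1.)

[0; 2, 3]

3 = 0×7 + 3
7 = 2×3 + 1
3 = 3×1 + 0  (stop)
So 3/7 = [0; 2, 3].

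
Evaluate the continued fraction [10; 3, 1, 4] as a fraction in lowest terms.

195/19

Using pₖ = aₖpₖ₋₁ + pₖ₋₂ and qₖ = aₖqₖ₋₁ + qₖ₋₂:
  k=0: a=10, p=10, q=1
  k=1: a=3, p=31, q=3
  k=2: a=1, p=41, q=4
  k=3: a=4, p=195, q=19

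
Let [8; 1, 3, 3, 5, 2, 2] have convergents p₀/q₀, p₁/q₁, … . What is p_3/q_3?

Using pₖ = aₖpₖ₋₁ + pₖ₋₂, qₖ = aₖqₖ₋₁ + qₖ₋₂ (with p₋₁=1, p₋₂=0, q₋₁=0, q₋₂=1):
  k=0: a=8, p=8, q=1
  k=1: a=1, p=9, q=1
  k=2: a=3, p=35, q=4
  k=3: a=3, p=114, q=13

114/13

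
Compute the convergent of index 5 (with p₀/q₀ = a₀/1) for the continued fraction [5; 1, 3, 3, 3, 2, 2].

571/99

Using pₖ = aₖpₖ₋₁ + pₖ₋₂, qₖ = aₖqₖ₋₁ + qₖ₋₂ (with p₋₁=1, p₋₂=0, q₋₁=0, q₋₂=1):
  k=0: a=5, p=5, q=1
  k=1: a=1, p=6, q=1
  k=2: a=3, p=23, q=4
  k=3: a=3, p=75, q=13
  k=4: a=3, p=248, q=43
  k=5: a=2, p=571, q=99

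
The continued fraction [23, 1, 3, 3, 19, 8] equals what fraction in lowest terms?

Using pₖ = aₖpₖ₋₁ + pₖ₋₂ and qₖ = aₖqₖ₋₁ + qₖ₋₂:
  k=0: a=23, p=23, q=1
  k=1: a=1, p=24, q=1
  k=2: a=3, p=95, q=4
  k=3: a=3, p=309, q=13
  k=4: a=19, p=5966, q=251
  k=5: a=8, p=48037, q=2021

48037/2021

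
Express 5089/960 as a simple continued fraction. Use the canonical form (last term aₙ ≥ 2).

[5; 3, 3, 9, 3, 3]

5089 = 5·960 + 289
960 = 3·289 + 93
289 = 3·93 + 10
93 = 9·10 + 3
10 = 3·3 + 1
3 = 3·1 + 0  (stop)
So 5089/960 = [5; 3, 3, 9, 3, 3].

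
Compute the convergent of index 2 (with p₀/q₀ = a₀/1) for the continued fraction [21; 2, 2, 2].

Using pₖ = aₖpₖ₋₁ + pₖ₋₂, qₖ = aₖqₖ₋₁ + qₖ₋₂ (with p₋₁=1, p₋₂=0, q₋₁=0, q₋₂=1):
  k=0: a=21, p=21, q=1
  k=1: a=2, p=43, q=2
  k=2: a=2, p=107, q=5

107/5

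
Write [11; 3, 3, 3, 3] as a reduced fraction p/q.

Using pₖ = aₖpₖ₋₁ + pₖ₋₂ and qₖ = aₖqₖ₋₁ + qₖ₋₂:
  k=0: a=11, p=11, q=1
  k=1: a=3, p=34, q=3
  k=2: a=3, p=113, q=10
  k=3: a=3, p=373, q=33
  k=4: a=3, p=1232, q=109

1232/109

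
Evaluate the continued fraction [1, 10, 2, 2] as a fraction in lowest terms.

Using pₖ = aₖpₖ₋₁ + pₖ₋₂ and qₖ = aₖqₖ₋₁ + qₖ₋₂:
  k=0: a=1, p=1, q=1
  k=1: a=10, p=11, q=10
  k=2: a=2, p=23, q=21
  k=3: a=2, p=57, q=52

57/52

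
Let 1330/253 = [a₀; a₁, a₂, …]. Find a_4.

3

1330 = 5·253 + 65   →  a_0 = 5
253 = 3·65 + 58   →  a_1 = 3
65 = 1·58 + 7   →  a_2 = 1
58 = 8·7 + 2   →  a_3 = 8
7 = 3·2 + 1   →  a_4 = 3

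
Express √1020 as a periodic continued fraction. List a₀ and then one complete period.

[31; 1, 14, 1, 62]

a₀ = ⌊√1020⌋ = 31.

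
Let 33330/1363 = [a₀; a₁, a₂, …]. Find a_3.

33330 = 24·1363 + 618   →  a_0 = 24
1363 = 2·618 + 127   →  a_1 = 2
618 = 4·127 + 110   →  a_2 = 4
127 = 1·110 + 17   →  a_3 = 1

1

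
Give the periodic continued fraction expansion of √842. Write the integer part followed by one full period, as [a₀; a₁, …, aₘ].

a₀ = ⌊√842⌋ = 29.
With m₀=0, d₀=1 and mₖ₊₁ = dₖaₖ − mₖ, dₖ₊₁ = (n − mₖ₊₁²)/dₖ, aₖ₊₁ = ⌊(a₀+mₖ₊₁)/dₖ₊₁⌋:
  k=1: m=29, d=1, a=58
d=1 and a=2a₀=58 at k=1, so the next step gives (m, d) = (29, 1) again — its k=1 value — and the period has length 1.

[29; 58]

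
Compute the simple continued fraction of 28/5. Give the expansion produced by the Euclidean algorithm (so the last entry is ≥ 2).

28 = 5·5 + 3
5 = 1·3 + 2
3 = 1·2 + 1
2 = 2·1 + 0  (stop)
So 28/5 = [5; 1, 1, 2].

[5; 1, 1, 2]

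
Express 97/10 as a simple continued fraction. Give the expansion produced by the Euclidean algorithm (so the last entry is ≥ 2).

[9; 1, 2, 3]

97 = 9×10 + 7
10 = 1×7 + 3
7 = 2×3 + 1
3 = 3×1 + 0  (stop)
So 97/10 = [9; 1, 2, 3].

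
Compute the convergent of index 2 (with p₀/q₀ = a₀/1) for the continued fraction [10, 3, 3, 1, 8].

103/10

Using pₖ = aₖpₖ₋₁ + pₖ₋₂, qₖ = aₖqₖ₋₁ + qₖ₋₂ (with p₋₁=1, p₋₂=0, q₋₁=0, q₋₂=1):
  k=0: a=10, p=10, q=1
  k=1: a=3, p=31, q=3
  k=2: a=3, p=103, q=10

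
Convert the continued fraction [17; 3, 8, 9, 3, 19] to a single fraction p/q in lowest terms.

237269/13699

Using pₖ = aₖpₖ₋₁ + pₖ₋₂ and qₖ = aₖqₖ₋₁ + qₖ₋₂:
  k=0: a=17, p=17, q=1
  k=1: a=3, p=52, q=3
  k=2: a=8, p=433, q=25
  k=3: a=9, p=3949, q=228
  k=4: a=3, p=12280, q=709
  k=5: a=19, p=237269, q=13699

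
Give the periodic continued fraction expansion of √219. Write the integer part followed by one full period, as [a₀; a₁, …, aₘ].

[14; 1, 3, 1, 28]

a₀ = ⌊√219⌋ = 14.
With m₀=0, d₀=1 and mₖ₊₁ = dₖaₖ − mₖ, dₖ₊₁ = (n − mₖ₊₁²)/dₖ, aₖ₊₁ = ⌊(a₀+mₖ₊₁)/dₖ₊₁⌋:
  k=1: m=14, d=23, a=1
  k=2: m=9, d=6, a=3
  k=3: m=9, d=23, a=1
  k=4: m=14, d=1, a=28
d=1 and a=2a₀=28 at k=4, so the next step gives (m, d) = (14, 23) again — its k=1 value — and the period has length 4.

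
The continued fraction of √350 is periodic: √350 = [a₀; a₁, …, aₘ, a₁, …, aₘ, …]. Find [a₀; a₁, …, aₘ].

a₀ = ⌊√350⌋ = 18.
With m₀=0, d₀=1 and mₖ₊₁ = dₖaₖ − mₖ, dₖ₊₁ = (n − mₖ₊₁²)/dₖ, aₖ₊₁ = ⌊(a₀+mₖ₊₁)/dₖ₊₁⌋:
  k=1: m=18, d=26, a=1
  k=2: m=8, d=11, a=2
  k=3: m=14, d=14, a=2
  k=4: m=14, d=11, a=2
  k=5: m=8, d=26, a=1
  k=6: m=18, d=1, a=36
d=1 and a=2a₀=36 at k=6, so the next step gives (m, d) = (18, 26) again — its k=1 value — and the period has length 6.

[18; 1, 2, 2, 2, 1, 36]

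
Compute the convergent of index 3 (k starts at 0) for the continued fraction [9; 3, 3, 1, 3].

121/13

Using pₖ = aₖpₖ₋₁ + pₖ₋₂, qₖ = aₖqₖ₋₁ + qₖ₋₂ (with p₋₁=1, p₋₂=0, q₋₁=0, q₋₂=1):
  k=0: a=9, p=9, q=1
  k=1: a=3, p=28, q=3
  k=2: a=3, p=93, q=10
  k=3: a=1, p=121, q=13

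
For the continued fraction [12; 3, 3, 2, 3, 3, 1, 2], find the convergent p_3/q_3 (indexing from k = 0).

283/23

Using pₖ = aₖpₖ₋₁ + pₖ₋₂, qₖ = aₖqₖ₋₁ + qₖ₋₂ (with p₋₁=1, p₋₂=0, q₋₁=0, q₋₂=1):
  k=0: a=12, p=12, q=1
  k=1: a=3, p=37, q=3
  k=2: a=3, p=123, q=10
  k=3: a=2, p=283, q=23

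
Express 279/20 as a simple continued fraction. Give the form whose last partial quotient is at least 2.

279 = 13·20 + 19
20 = 1·19 + 1
19 = 19·1 + 0  (stop)
So 279/20 = [13; 1, 19].

[13; 1, 19]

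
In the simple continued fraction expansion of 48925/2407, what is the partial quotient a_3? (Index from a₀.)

48925 = 20·2407 + 785   →  a_0 = 20
2407 = 3·785 + 52   →  a_1 = 3
785 = 15·52 + 5   →  a_2 = 15
52 = 10·5 + 2   →  a_3 = 10

10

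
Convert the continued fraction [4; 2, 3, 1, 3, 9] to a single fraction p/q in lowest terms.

1399/315

Using pₖ = aₖpₖ₋₁ + pₖ₋₂ and qₖ = aₖqₖ₋₁ + qₖ₋₂:
  k=0: a=4, p=4, q=1
  k=1: a=2, p=9, q=2
  k=2: a=3, p=31, q=7
  k=3: a=1, p=40, q=9
  k=4: a=3, p=151, q=34
  k=5: a=9, p=1399, q=315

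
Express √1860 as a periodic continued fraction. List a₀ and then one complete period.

a₀ = ⌊√1860⌋ = 43.

[43; 7, 1, 4, 1, 7, 86]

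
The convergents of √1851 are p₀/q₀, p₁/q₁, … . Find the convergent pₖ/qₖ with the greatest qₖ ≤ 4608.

159143/3699

√1851 = [43; 43, 86, …] (period length 2).
Convergents:
  p_0/q_0 = 43/1
  p_1/q_1 = 1850/43
  p_2/q_2 = 159143/3699
  p_3/q_3 = 6844999/159100
q_2 = 3699 ≤ 4608 < 159100 = q_3, so the answer is 159143/3699.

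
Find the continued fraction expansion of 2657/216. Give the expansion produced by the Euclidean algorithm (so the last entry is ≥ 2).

[12; 3, 3, 10, 2]

2657 = 12×216 + 65
216 = 3×65 + 21
65 = 3×21 + 2
21 = 10×2 + 1
2 = 2×1 + 0  (stop)
So 2657/216 = [12; 3, 3, 10, 2].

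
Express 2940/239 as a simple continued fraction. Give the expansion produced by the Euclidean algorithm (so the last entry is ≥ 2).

2940 = 12·239 + 72
239 = 3·72 + 23
72 = 3·23 + 3
23 = 7·3 + 2
3 = 1·2 + 1
2 = 2·1 + 0  (stop)
So 2940/239 = [12; 3, 3, 7, 1, 2].

[12; 3, 3, 7, 1, 2]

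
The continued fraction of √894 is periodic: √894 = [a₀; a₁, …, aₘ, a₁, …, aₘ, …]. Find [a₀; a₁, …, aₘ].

[29; 1, 8, 1, 58]

a₀ = ⌊√894⌋ = 29.
With m₀=0, d₀=1 and mₖ₊₁ = dₖaₖ − mₖ, dₖ₊₁ = (n − mₖ₊₁²)/dₖ, aₖ₊₁ = ⌊(a₀+mₖ₊₁)/dₖ₊₁⌋:
  k=1: m=29, d=53, a=1
  k=2: m=24, d=6, a=8
  k=3: m=24, d=53, a=1
  k=4: m=29, d=1, a=58
d=1 and a=2a₀=58 at k=4, so the next step gives (m, d) = (29, 53) again — its k=1 value — and the period has length 4.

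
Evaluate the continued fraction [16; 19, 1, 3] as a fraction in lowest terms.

Using pₖ = aₖpₖ₋₁ + pₖ₋₂ and qₖ = aₖqₖ₋₁ + qₖ₋₂:
  k=0: a=16, p=16, q=1
  k=1: a=19, p=305, q=19
  k=2: a=1, p=321, q=20
  k=3: a=3, p=1268, q=79

1268/79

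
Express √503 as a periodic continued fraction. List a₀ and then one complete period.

[22; 2, 2, 1, 21, 1, 2, 2, 44]

a₀ = ⌊√503⌋ = 22.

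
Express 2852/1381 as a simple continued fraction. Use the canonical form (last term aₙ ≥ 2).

[2; 15, 2, 1, 9, 3]

2852 = 2*1381 + 90
1381 = 15*90 + 31
90 = 2*31 + 28
31 = 1*28 + 3
28 = 9*3 + 1
3 = 3*1 + 0  (stop)
So 2852/1381 = [2; 15, 2, 1, 9, 3].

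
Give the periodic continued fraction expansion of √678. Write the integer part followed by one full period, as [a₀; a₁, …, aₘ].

[26; 26, 52]

a₀ = ⌊√678⌋ = 26.
With m₀=0, d₀=1 and mₖ₊₁ = dₖaₖ − mₖ, dₖ₊₁ = (n − mₖ₊₁²)/dₖ, aₖ₊₁ = ⌊(a₀+mₖ₊₁)/dₖ₊₁⌋:
  k=1: m=26, d=2, a=26
  k=2: m=26, d=1, a=52
d=1 and a=2a₀=52 at k=2, so the next step gives (m, d) = (26, 2) again — its k=1 value — and the period has length 2.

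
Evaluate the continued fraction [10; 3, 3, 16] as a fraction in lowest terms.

Fold from the inside: start with 16/1.
  3 + 1/16 = 49/16
  3 + 16/49 = 163/49
  10 + 49/163 = 1679/163

1679/163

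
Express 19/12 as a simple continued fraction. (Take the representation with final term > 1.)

[1; 1, 1, 2, 2]

19 = 1×12 + 7
12 = 1×7 + 5
7 = 1×5 + 2
5 = 2×2 + 1
2 = 2×1 + 0  (stop)
So 19/12 = [1; 1, 1, 2, 2].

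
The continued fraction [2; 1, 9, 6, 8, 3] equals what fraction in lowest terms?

4512/1555

Using pₖ = aₖpₖ₋₁ + pₖ₋₂ and qₖ = aₖqₖ₋₁ + qₖ₋₂:
  k=0: a=2, p=2, q=1
  k=1: a=1, p=3, q=1
  k=2: a=9, p=29, q=10
  k=3: a=6, p=177, q=61
  k=4: a=8, p=1445, q=498
  k=5: a=3, p=4512, q=1555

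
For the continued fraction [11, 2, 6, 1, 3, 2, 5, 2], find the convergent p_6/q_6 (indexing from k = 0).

8175/713

Using pₖ = aₖpₖ₋₁ + pₖ₋₂, qₖ = aₖqₖ₋₁ + qₖ₋₂ (with p₋₁=1, p₋₂=0, q₋₁=0, q₋₂=1):
  k=0: a=11, p=11, q=1
  k=1: a=2, p=23, q=2
  k=2: a=6, p=149, q=13
  k=3: a=1, p=172, q=15
  k=4: a=3, p=665, q=58
  k=5: a=2, p=1502, q=131
  k=6: a=5, p=8175, q=713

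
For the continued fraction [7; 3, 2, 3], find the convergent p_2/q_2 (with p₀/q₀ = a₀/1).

Using pₖ = aₖpₖ₋₁ + pₖ₋₂, qₖ = aₖqₖ₋₁ + qₖ₋₂ (with p₋₁=1, p₋₂=0, q₋₁=0, q₋₂=1):
  k=0: a=7, p=7, q=1
  k=1: a=3, p=22, q=3
  k=2: a=2, p=51, q=7

51/7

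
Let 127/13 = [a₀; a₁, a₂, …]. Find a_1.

127 = 9·13 + 10   →  a_0 = 9
13 = 1·10 + 3   →  a_1 = 1

1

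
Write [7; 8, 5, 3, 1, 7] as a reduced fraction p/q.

Fold from the inside: start with 7/1.
  1 + 1/7 = 8/7
  3 + 7/8 = 31/8
  5 + 8/31 = 163/31
  8 + 31/163 = 1335/163
  7 + 163/1335 = 9508/1335

9508/1335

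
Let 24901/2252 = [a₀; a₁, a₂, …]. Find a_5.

24901 = 11·2252 + 129   →  a_0 = 11
2252 = 17·129 + 59   →  a_1 = 17
129 = 2·59 + 11   →  a_2 = 2
59 = 5·11 + 4   →  a_3 = 5
11 = 2·4 + 3   →  a_4 = 2
4 = 1·3 + 1   →  a_5 = 1

1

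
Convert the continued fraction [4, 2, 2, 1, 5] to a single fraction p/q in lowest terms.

177/40

Using pₖ = aₖpₖ₋₁ + pₖ₋₂ and qₖ = aₖqₖ₋₁ + qₖ₋₂:
  k=0: a=4, p=4, q=1
  k=1: a=2, p=9, q=2
  k=2: a=2, p=22, q=5
  k=3: a=1, p=31, q=7
  k=4: a=5, p=177, q=40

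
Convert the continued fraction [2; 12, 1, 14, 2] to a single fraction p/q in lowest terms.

Using pₖ = aₖpₖ₋₁ + pₖ₋₂ and qₖ = aₖqₖ₋₁ + qₖ₋₂:
  k=0: a=2, p=2, q=1
  k=1: a=12, p=25, q=12
  k=2: a=1, p=27, q=13
  k=3: a=14, p=403, q=194
  k=4: a=2, p=833, q=401

833/401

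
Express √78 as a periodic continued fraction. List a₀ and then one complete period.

[8; 1, 4, 1, 16]

a₀ = ⌊√78⌋ = 8.
With m₀=0, d₀=1 and mₖ₊₁ = dₖaₖ − mₖ, dₖ₊₁ = (n − mₖ₊₁²)/dₖ, aₖ₊₁ = ⌊(a₀+mₖ₊₁)/dₖ₊₁⌋:
  k=1: m=8, d=14, a=1
  k=2: m=6, d=3, a=4
  k=3: m=6, d=14, a=1
  k=4: m=8, d=1, a=16
d=1 and a=2a₀=16 at k=4, so the next step gives (m, d) = (8, 14) again — its k=1 value — and the period has length 4.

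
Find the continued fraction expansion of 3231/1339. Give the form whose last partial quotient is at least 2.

3231 = 2·1339 + 553
1339 = 2·553 + 233
553 = 2·233 + 87
233 = 2·87 + 59
87 = 1·59 + 28
59 = 2·28 + 3
28 = 9·3 + 1
3 = 3·1 + 0  (stop)
So 3231/1339 = [2; 2, 2, 2, 1, 2, 9, 3].

[2; 2, 2, 2, 1, 2, 9, 3]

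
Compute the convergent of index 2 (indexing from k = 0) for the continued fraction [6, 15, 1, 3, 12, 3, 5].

Using pₖ = aₖpₖ₋₁ + pₖ₋₂, qₖ = aₖqₖ₋₁ + qₖ₋₂ (with p₋₁=1, p₋₂=0, q₋₁=0, q₋₂=1):
  k=0: a=6, p=6, q=1
  k=1: a=15, p=91, q=15
  k=2: a=1, p=97, q=16

97/16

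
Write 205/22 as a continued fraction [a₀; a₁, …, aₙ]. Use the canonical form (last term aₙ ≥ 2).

[9; 3, 7]

205 = 9×22 + 7
22 = 3×7 + 1
7 = 7×1 + 0  (stop)
So 205/22 = [9; 3, 7].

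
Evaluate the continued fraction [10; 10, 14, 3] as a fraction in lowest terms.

Using pₖ = aₖpₖ₋₁ + pₖ₋₂ and qₖ = aₖqₖ₋₁ + qₖ₋₂:
  k=0: a=10, p=10, q=1
  k=1: a=10, p=101, q=10
  k=2: a=14, p=1424, q=141
  k=3: a=3, p=4373, q=433

4373/433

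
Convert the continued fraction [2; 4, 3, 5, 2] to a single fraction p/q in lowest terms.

337/151

Fold from the inside: start with 2/1.
  5 + 1/2 = 11/2
  3 + 2/11 = 35/11
  4 + 11/35 = 151/35
  2 + 35/151 = 337/151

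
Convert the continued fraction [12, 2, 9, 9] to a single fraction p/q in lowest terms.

2158/173

Using pₖ = aₖpₖ₋₁ + pₖ₋₂ and qₖ = aₖqₖ₋₁ + qₖ₋₂:
  k=0: a=12, p=12, q=1
  k=1: a=2, p=25, q=2
  k=2: a=9, p=237, q=19
  k=3: a=9, p=2158, q=173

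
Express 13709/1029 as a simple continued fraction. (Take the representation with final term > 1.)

[13; 3, 10, 16, 2]

13709 = 13*1029 + 332
1029 = 3*332 + 33
332 = 10*33 + 2
33 = 16*2 + 1
2 = 2*1 + 0  (stop)
So 13709/1029 = [13; 3, 10, 16, 2].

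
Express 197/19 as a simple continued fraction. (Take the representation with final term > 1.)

197 = 10*19 + 7
19 = 2*7 + 5
7 = 1*5 + 2
5 = 2*2 + 1
2 = 2*1 + 0  (stop)
So 197/19 = [10; 2, 1, 2, 2].

[10; 2, 1, 2, 2]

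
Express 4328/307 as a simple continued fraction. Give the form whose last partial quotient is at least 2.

4328 = 14·307 + 30
307 = 10·30 + 7
30 = 4·7 + 2
7 = 3·2 + 1
2 = 2·1 + 0  (stop)
So 4328/307 = [14; 10, 4, 3, 2].

[14; 10, 4, 3, 2]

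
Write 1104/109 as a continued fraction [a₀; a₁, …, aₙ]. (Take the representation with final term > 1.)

[10; 7, 1, 3, 1, 2]

1104 = 10×109 + 14
109 = 7×14 + 11
14 = 1×11 + 3
11 = 3×3 + 2
3 = 1×2 + 1
2 = 2×1 + 0  (stop)
So 1104/109 = [10; 7, 1, 3, 1, 2].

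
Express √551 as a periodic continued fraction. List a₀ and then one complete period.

[23; 2, 8, 1, 8, 2, 46]

a₀ = ⌊√551⌋ = 23.
With m₀=0, d₀=1 and mₖ₊₁ = dₖaₖ − mₖ, dₖ₊₁ = (n − mₖ₊₁²)/dₖ, aₖ₊₁ = ⌊(a₀+mₖ₊₁)/dₖ₊₁⌋:
  k=1: m=23, d=22, a=2
  k=2: m=21, d=5, a=8
  k=3: m=19, d=38, a=1
  k=4: m=19, d=5, a=8
  k=5: m=21, d=22, a=2
  k=6: m=23, d=1, a=46
d=1 and a=2a₀=46 at k=6, so the next step gives (m, d) = (23, 22) again — its k=1 value — and the period has length 6.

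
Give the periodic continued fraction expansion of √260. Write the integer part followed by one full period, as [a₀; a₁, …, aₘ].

a₀ = ⌊√260⌋ = 16.
With m₀=0, d₀=1 and mₖ₊₁ = dₖaₖ − mₖ, dₖ₊₁ = (n − mₖ₊₁²)/dₖ, aₖ₊₁ = ⌊(a₀+mₖ₊₁)/dₖ₊₁⌋:
  k=1: m=16, d=4, a=8
  k=2: m=16, d=1, a=32
d=1 and a=2a₀=32 at k=2, so the next step gives (m, d) = (16, 4) again — its k=1 value — and the period has length 2.

[16; 8, 32]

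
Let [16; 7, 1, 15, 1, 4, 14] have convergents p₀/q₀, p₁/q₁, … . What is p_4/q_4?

Using pₖ = aₖpₖ₋₁ + pₖ₋₂, qₖ = aₖqₖ₋₁ + qₖ₋₂ (with p₋₁=1, p₋₂=0, q₋₁=0, q₋₂=1):
  k=0: a=16, p=16, q=1
  k=1: a=7, p=113, q=7
  k=2: a=1, p=129, q=8
  k=3: a=15, p=2048, q=127
  k=4: a=1, p=2177, q=135

2177/135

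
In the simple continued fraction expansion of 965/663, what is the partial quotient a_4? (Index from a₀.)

2

965 = 1·663 + 302   →  a_0 = 1
663 = 2·302 + 59   →  a_1 = 2
302 = 5·59 + 7   →  a_2 = 5
59 = 8·7 + 3   →  a_3 = 8
7 = 2·3 + 1   →  a_4 = 2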